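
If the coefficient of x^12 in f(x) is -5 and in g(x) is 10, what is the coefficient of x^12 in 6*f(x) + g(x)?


Scalar multiplication scales coefficients: 6 * -5 = -30.
Then add the g coefficient: -30 + 10
= -20

-20


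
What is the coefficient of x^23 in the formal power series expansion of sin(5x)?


The Maclaurin series is sin(t) = sum_{k>=0} (-1)^k t^(2k+1) / (2k+1)!, so substituting t = 5x, only odd powers of x are nonzero, with coefficient of x^(2k+1) equal to (-1)^k 5^(2k+1) / (2k+1)!.
Write 23 = 2*11 + 1, giving the coefficient (-1)^11 * 5^23 / 23! = -11920928955078125/25852016738884976640000 = -19073486328125/41363226782215962624.

-19073486328125/41363226782215962624


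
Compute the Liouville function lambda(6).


The Liouville function is lambda(k) = (-1)^Omega(k), where Omega(k) counts the prime factors of k with multiplicity.
Factoring: 6 = 2 * 3, so Omega(6) = 2.
lambda(6) = (-1)^2 = 1.

1


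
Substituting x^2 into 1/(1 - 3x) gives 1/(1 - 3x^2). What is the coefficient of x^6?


The coefficient of x^(2m) in 1/(1 - 3x^2) is 3^m.
With n = 6 = 2*3, the coefficient is 3^3 = 27.

27


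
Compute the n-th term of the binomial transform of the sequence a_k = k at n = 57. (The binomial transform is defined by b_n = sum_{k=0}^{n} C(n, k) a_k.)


With a_k = k, b_n = sum_{k=0}^{n} C(n, k) k. Using k * C(n, k) = n * C(n-1, k-1) gives b_n = n * sum_{k>=1} C(n-1, k-1) = n * 2^(n-1).
For n = 57: 57 * 2^56 = 57 * 72057594037927936 = 4107282860161892352.

4107282860161892352


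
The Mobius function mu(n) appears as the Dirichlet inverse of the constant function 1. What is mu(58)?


58 = 2 * 29 (all distinct primes).
mu(58) = (-1)^2 = 1

1


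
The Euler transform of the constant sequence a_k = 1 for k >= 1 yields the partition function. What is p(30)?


The Euler transform converts the sequence a_k = 1 into the number of integer partitions.
Using the recurrence or dynamic programming:
p(30) = 5604

5604


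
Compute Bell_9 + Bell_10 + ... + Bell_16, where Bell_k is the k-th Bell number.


Recall Bell_k counts set partitions of a k-set (with Bell_0 = 1 by convention).
Bell_9 through Bell_16: 21147, 115975, 678570, 4213597, 27644437, 190899322, 1382958545, 10480142147
Sum = 21147 + 115975 + 678570 + 4213597 + 27644437 + 190899322 + 1382958545 + 10480142147 = 12086673740.

12086673740


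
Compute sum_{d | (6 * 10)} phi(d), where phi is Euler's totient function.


First, 6 * 10 = 60. One classical identity is sum_{d | n} phi(d) = n (each k in [1, n] has a unique gcd with n, and among the k's with gcd(k, n) = n/d there are phi(d) of them). So the sum equals 60. We also verify directly:
Divisors of 60: 1, 2, 3, 4, 5, 6, 10, 12, 15, 20, 30, 60.
phi values: 1, 1, 2, 2, 4, 2, 4, 4, 8, 8, 8, 16.
Sum = 60.

60


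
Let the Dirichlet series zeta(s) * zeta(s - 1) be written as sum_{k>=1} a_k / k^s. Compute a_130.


Convolution gives a_k = sum_{d | k} d * 1 = sum_{d | k} d = sigma(k), the sum of positive divisors of k.
For k = 130, the divisors are 1, 2, 5, 10, 13, 26, 65, 130, so
sigma(130) = 1 + 2 + 5 + 10 + 13 + 26 + 65 + 130 = 252.

252


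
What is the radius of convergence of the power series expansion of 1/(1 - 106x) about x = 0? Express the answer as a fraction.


Expanding 1/(1 - 106x) = sum_{k>=0} 106^k x^k, the series converges when |106x| < 1, i.e., |x| < 1/106.
So the radius of convergence is 1/106 = 1/106.

1/106


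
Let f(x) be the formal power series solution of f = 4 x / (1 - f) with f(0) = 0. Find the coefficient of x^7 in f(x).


Apply Lagrange inversion: f = 4 x * phi(f) with phi(t) = 1/(1 - t), so
[x^n] f = 4^n * (1/n) [t^(n-1)] phi(t)^n = 4^n * (1/n) [t^(n-1)] (1 - t)^(-n) = 4^n * (1/n) C(2n - 2, n - 1) = 4^n * C_{n-1}.
For n = 7: C_6 = C(12, 6) / 7 = 924/7 = 132.
With the 4^7 = 16384 factor, the coefficient is 16384 * 132 = 2162688.

2162688


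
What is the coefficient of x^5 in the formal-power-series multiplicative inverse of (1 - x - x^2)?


Let the inverse be f(x) = sum_{k>=0} a_k x^k. From f(x) * (1 - x - x^2) = 1 and matching coefficients:
 x^0: a_0 = 1.
 x^1: a_1 - a_0 = 0, so a_1 = 1.
 x^k (k >= 2): a_k - a_{k-1} - a_{k-2} = 0, i.e. a_k = a_{k-1} + a_{k-2}.
This is the Fibonacci-type recurrence shifted so that a_0 = a_1 = 1.
Iterating: a_0=1, a_1=1, a_2=2, a_3=3, a_4=5, a_5=8
a_5 = 8.

8


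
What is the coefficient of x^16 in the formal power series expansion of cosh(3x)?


The Maclaurin series is cosh(t) = sum_{m>=0} t^(2m) / (2m)!, so substituting t = 3x, only even powers of x are nonzero, with coefficient of x^(2m) equal to 3^(2m) / (2m)!.
For x^16 the coefficient is 3^16/16! = 43046721/20922789888000 = 59049/28700672000.

59049/28700672000


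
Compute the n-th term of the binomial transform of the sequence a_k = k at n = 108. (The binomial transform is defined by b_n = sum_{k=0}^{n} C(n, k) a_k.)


With a_k = k, b_n = sum_{k=0}^{n} C(n, k) k. Using k * C(n, k) = n * C(n-1, k-1) gives b_n = n * sum_{k>=1} C(n-1, k-1) = n * 2^(n-1).
For n = 108: 108 * 2^107 = 108 * 162259276829213363391578010288128 = 17524001897555043246290425111117824.

17524001897555043246290425111117824


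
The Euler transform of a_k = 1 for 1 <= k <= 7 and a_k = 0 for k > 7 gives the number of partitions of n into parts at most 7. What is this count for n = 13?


Partitions of 13 into parts at most 7:
Using generating function (1-x)^(-1)(1-x^2)^(-1)...(1-x^7)^(-1),
the coefficient of x^13 = 82

82


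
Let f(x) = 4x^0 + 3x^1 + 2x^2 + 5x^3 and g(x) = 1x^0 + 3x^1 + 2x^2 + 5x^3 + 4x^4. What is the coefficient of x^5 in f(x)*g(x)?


Cauchy product at x^5:
3*4 + 2*5 + 5*2
= 32

32


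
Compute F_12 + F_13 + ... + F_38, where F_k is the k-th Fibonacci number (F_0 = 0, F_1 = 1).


Use the identity sum_{k=0}^{N} F_k = F_{N+2} - 1 (which follows from F_{k+2} - F_{k+1} = F_k). Then
sum_{k=12}^{38} F_k = (F_{40} - 1) - (F_{13} - 1) = F_{40} - F_{13}.
Computing: F_{40} = 102334155, F_{13} = 233, so
Sum = 102334155 - 233 = 102333922.

102333922


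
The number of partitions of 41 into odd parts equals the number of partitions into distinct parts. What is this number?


Computing partitions of 41 into odd parts (1, 3, 5, ...):
Using the generating function prod_{k>=0} 1/(1-x^(2k+1)),
the count is 1260

1260


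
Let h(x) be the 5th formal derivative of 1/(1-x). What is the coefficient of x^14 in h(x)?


Differentiating 5 times: d^5/dx^5 [1/(1-x)] = 5!/(1-x)^6.
The expansion 1/(1-x)^6 = sum_{k>=0} C(k+5, 5) x^k, so the coefficient of x^n in 5!/(1-x)^6 is 5! * C(n+5, 5).
For n = 14: 120 * C(19, 5) = 120 * 11628 = 1395360

1395360


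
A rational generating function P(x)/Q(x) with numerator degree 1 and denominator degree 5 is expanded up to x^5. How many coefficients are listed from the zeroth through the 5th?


Expanding up to x^5 gives the coefficients for x^0, x^1, ..., x^5.
That is 5 + 1 = 6 coefficients in total.

6


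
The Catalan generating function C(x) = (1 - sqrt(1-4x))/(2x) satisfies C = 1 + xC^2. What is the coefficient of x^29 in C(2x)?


Substituting x -> 2x scales the n-th coefficient by 2^n, so [x^29] C(2x) = 2^29 * C_29.
C_29 = C(2*29, 29)/(30) = 30067266499541040/30 = 1002242216651368.
So 2^29 * 1002242216651368 = 536870912 * 1002242216651368 = 538074692898521524207616.

538074692898521524207616


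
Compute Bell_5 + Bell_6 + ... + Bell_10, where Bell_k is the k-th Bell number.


Recall Bell_k counts set partitions of a k-set (with Bell_0 = 1 by convention).
Bell_5 through Bell_10: 52, 203, 877, 4140, 21147, 115975
Sum = 52 + 203 + 877 + 4140 + 21147 + 115975 = 142394.

142394


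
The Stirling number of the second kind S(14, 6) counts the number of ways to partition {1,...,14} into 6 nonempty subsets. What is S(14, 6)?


Using the explicit formula S(n,k) = (1/k!) sum_{j=0}^{k} (-1)^(k-j) C(k,j) j^n:
S(14, 6) = 63436373
Equivalently, S(n,k) is n! times the coefficient of x^n in the EGF (e^x - 1)^k / k!.

63436373


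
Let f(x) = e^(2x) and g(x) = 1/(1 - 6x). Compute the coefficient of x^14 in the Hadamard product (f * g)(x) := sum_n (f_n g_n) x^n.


Expanding: f_k = 2^k/k! (from e^(2x)) and g_k = 6^k (from 1/(1 - 6x)). So the Hadamard coefficient (f * g)_k = 2^k 6^k / k! = (12)^k / k!.
For k = 14: 12^14/14! = 1283918464548864/87178291200 = 2579890176/175175.

2579890176/175175


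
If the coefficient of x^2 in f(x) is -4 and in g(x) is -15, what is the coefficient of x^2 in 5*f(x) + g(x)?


Scalar multiplication scales coefficients: 5 * -4 = -20.
Then add the g coefficient: -20 + -15
= -35

-35


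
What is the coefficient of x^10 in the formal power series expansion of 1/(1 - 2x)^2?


The general identity 1/(1 - c x)^r = sum_{k>=0} c^k C(k + r - 1, r - 1) x^k follows by substituting y = c x into 1/(1 - y)^r = sum_{k>=0} C(k + r - 1, r - 1) y^k.
For c = 2, r = 2, k = 10:
2^10 * C(11, 1) = 1024 * 11 = 11264.

11264


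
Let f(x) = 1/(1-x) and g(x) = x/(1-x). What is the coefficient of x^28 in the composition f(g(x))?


First simplify the composition: f(g(x)) = 1/(1 - x/(1-x)) = (1-x)/((1-x) - x) = (1-x)/(1-2x).
Now extract the coefficient. Write (1-x)/(1-2x) = 1/(1-2x) - x/(1-2x).
The coefficient of x^n in 1/(1-2x) is 2^n, and in x/(1-2x) is 2^(n-1) (for n >= 1).
So the coefficient of x^28 is 2^28 - 2^27 = 268435456 - 134217728 = 134217728.

134217728


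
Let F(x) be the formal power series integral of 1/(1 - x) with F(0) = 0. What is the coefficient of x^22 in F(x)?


1/(1 - x) = sum_{k>=0} x^k. Integrating termwise and using F(0) = 0 gives
F(x) = sum_{k>=0} x^(k+1) / (k+1) = sum_{m>=1} x^m / m = -ln(1 - x).
So the coefficient of x^22 is 1/22 = 1/22.

1/22


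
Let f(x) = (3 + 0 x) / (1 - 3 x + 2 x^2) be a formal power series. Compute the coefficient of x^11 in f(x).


Write f(x) = sum_{k>=0} a_k x^k. Multiplying both sides by 1 - 3 x + 2 x^2 gives
(1 - 3 x + 2 x^2) sum_{k>=0} a_k x^k = 3 + 0 x.
Matching coefficients:
 x^0: a_0 = 3
 x^1: a_1 - 3 a_0 = 0  =>  a_1 = 3*3 + 0 = 9
 x^k (k >= 2): a_k = 3 a_{k-1} - 2 a_{k-2}.
Iterating: a_2 = 21, a_3 = 45, a_4 = 93, a_5 = 189, a_6 = 381, a_7 = 765, a_8 = 1533, a_9 = 3069, a_10 = 6141, a_11 = 12285.
So the coefficient of x^11 is 12285.

12285


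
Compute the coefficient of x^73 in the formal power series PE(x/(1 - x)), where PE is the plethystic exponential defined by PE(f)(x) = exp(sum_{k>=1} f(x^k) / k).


For f(x) = x/(1 - x) we have
sum_{k>=1} f(x^k) / k = sum_{k>=1} (1/k) * x^k / (1 - x^k) = sum_{k, m >= 1} x^(k m) / k,
which after exponentiating simplifies to
PE(x/(1 - x)) = prod_{k>=1} 1 / (1 - x^k).
This is the generating function for the partition function p(n), so the coefficient of x^73 is p(73).
Computing p(73) by dynamic programming over parts 1, 2, ..., 73: p(73) = 6185689.

6185689


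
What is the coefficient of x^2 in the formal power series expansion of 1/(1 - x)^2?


The negative binomial / multiset identity is
1/(1 - x)^r = sum_{k>=0} C(k + r - 1, r - 1) x^k.
Here r = 2 and k = 2, so the coefficient is
C(2 + 1, 1) = C(3, 1)
= 3

3


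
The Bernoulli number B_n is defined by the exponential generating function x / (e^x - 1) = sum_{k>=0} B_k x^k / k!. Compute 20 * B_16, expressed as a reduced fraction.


Bernoulli numbers can also be computed recursively via B_0 = 1 and sum_{j=0}^{m} C(m+1, j) B_j = 0 for m >= 1. Odd-index Bernoulli numbers vanish for k >= 3.
Computing B_16 = -3617/510, so 20 * B_16 = 20 * -3617/510 = -7234/51.

-7234/51


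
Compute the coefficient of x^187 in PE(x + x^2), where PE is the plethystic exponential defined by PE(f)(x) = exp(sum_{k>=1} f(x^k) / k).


With f(x) = x + x^2, the exponent is sum_{k>=1} (x^k + x^(2k)) / k = -ln(1 - x) - ln(1 - x^2). Exponentiating:
PE(x + x^2) = 1 / ((1 - x)(1 - x^2)).
This is the generating function for partitions of n into parts of size 1 or 2. The number of 2's can be any j in 0..93, and the rest are 1's, so
[x^187] = floor(187/2) + 1 = 94.

94


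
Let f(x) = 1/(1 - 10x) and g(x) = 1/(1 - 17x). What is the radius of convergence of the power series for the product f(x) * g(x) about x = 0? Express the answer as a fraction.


The radius of 1/(1 - 10x) is 1/10 (nearest singularity at x = 1/10), and the radius of 1/(1 - 17x) is 1/17.
The product f(x)*g(x) = 1/((1 - 10x)(1 - 17x)) has singularities at both 1/10 and 1/17, so its radius of convergence is the distance to the nearest one:
min(1/10, 1/17) = 1/17.

1/17


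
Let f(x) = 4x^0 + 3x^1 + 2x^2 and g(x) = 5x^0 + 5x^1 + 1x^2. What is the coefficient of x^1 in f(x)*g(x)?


Cauchy product at x^1:
4*5 + 3*5
= 35

35


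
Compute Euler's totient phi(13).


phi(n) counts integers in [1, n] coprime to n. Using the multiplicative formula phi(n) = n * prod_{p | n} (1 - 1/p):
13 = 13, so
phi(13) = 13 * (1 - 1/13) = 12.

12


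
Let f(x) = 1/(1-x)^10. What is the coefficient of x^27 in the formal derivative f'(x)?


Differentiate: d/dx [ 1/(1-x)^r ] = r / (1-x)^(r+1).
Here r = 10, so f'(x) = 10 / (1-x)^11.
The expansion of 1/(1-x)^(r+1) has coefficient of x^n equal to C(n+r, r).
So the coefficient of x^27 in f'(x) is
10 * C(37, 10) = 10 * 348330136 = 3483301360

3483301360


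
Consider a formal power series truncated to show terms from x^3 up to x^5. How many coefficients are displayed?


From x^3 to x^5 inclusive, the count is 5 - 3 + 1 = 3.

3


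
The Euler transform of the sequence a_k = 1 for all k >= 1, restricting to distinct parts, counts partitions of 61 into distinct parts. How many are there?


Partitions of 61 into distinct parts can be computed via generating function.
Product (1+x)(1+x^2)(1+x^3)...
The coefficient of x^61 = 12076

12076


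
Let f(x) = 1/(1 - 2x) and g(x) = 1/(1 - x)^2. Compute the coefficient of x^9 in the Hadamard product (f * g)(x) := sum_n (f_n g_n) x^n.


f has coefficients f_k = 2^k. For g = 1/(1 - x)^2 the coefficient is g_k = C(k + 1, 1) = k + 1. The Hadamard coefficient is (f * g)_k = 2^k * (k + 1).
For k = 9: 2^9 * 10 = 512 * 10 = 5120.

5120


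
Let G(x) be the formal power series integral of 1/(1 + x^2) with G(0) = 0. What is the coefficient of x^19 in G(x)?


1/(1 + x^2) = sum_{j>=0} (-1)^j x^(2j). Integrating termwise with G(0) = 0:
G(x) = sum_{j>=0} (-1)^j x^(2j+1) / (2j+1) = arctan(x).
Only odd powers are nonzero. For x^19 write 19 = 2*9 + 1, giving
(-1)^9 / 19 = -1/19 = -1/19.

-1/19


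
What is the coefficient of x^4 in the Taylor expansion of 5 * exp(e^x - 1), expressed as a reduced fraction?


exp(e^x - 1) = sum_{k>=0} Bell_k x^k / k!, where Bell_k is the k-th Bell number.
So the coefficient of x^4 is 5 * Bell_4 / 4!.
Computing: Bell_4 = 15 and 4! = 24, giving
5 * 15/24 = 25/8.

25/8


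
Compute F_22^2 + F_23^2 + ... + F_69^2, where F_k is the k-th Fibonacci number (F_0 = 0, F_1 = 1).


There is a standard identity sum_{k=0}^{N} F_k^2 = F_N * F_{N+1} (proved inductively from the telescoping relation F_k^2 = F_k F_{k+1} - F_{k-1} F_k). Then
sum_{k=22}^{69} F_k^2 = F_69 F_70 - F_21 F_22.
Computing: F_69 = 117669030460994, F_70 = 190392490709135, F_21 = 10946, F_22 = 17711.
Sum = 117669030460994 * 190392490709135 - 10946 * 17711 = 22403299788797723450823115584.

22403299788797723450823115584


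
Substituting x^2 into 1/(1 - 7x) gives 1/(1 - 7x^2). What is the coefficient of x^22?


The coefficient of x^(2m) in 1/(1 - 7x^2) is 7^m.
With n = 22 = 2*11, the coefficient is 7^11 = 1977326743.

1977326743


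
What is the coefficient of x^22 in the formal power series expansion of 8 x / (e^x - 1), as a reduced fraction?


The exponential generating function for Bernoulli numbers is
x / (e^x - 1) = sum_{k>=0} B_k x^k / k!.
So the coefficient of x^22 in 8 x / (e^x - 1) is 8 B_22 / 22!.
Computing: B_22 = 854513/138, 22! = 1124000727777607680000, giving
8 * 854513/138 / 1124000727777607680000 = 77683/1762637504923975680000.

77683/1762637504923975680000


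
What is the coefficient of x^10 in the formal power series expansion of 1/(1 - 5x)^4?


The general identity 1/(1 - c x)^r = sum_{k>=0} c^k C(k + r - 1, r - 1) x^k follows by substituting y = c x into 1/(1 - y)^r = sum_{k>=0} C(k + r - 1, r - 1) y^k.
For c = 5, r = 4, k = 10:
5^10 * C(13, 3) = 9765625 * 286 = 2792968750.

2792968750


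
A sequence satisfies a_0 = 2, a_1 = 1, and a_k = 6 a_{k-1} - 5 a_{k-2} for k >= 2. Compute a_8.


The characteristic equation is t^2 - 6 t + 5 = 0, with roots r_1 = 5 and r_2 = 1 (so c_1 = r_1 + r_2, c_2 = -r_1 r_2 as required).
One can use the closed form a_n = A r_1^n + B r_2^n, but direct iteration is more reliable:
a_0 = 2, a_1 = 1, a_2 = -4, a_3 = -29, a_4 = -154, a_5 = -779, a_6 = -3904, a_7 = -19529, a_8 = -97654.
So a_8 = -97654.

-97654


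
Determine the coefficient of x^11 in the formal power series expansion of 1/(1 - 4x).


The geometric series identity gives 1/(1 - c x) = sum_{k>=0} c^k x^k, so the coefficient of x^k is c^k.
Here c = 4 and k = 11.
Computing: 4^11 = 4194304

4194304


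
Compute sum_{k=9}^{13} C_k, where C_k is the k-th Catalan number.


C_9 through C_13: 4862, 16796, 58786, 208012, 742900
Sum = 4862 + 16796 + 58786 + 208012 + 742900
= 1031356

1031356


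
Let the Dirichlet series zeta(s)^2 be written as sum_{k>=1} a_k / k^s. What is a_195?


The Dirichlet convolution of the constant function 1 with itself gives (1 * 1)(k) = sum_{d | k} 1 = d(k), the number of positive divisors of k.
Since zeta(s) = sum_{k>=1} 1/k^s, we have zeta(s)^2 = sum_{k>=1} d(k)/k^s, so a_k = d(k).
For k = 195: the divisors are 1, 3, 5, 13, 15, 39, 65, 195.
Count = 8.

8


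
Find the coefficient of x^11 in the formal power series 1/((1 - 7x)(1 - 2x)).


By partial fractions or Cauchy convolution:
The coefficient equals sum_{k=0}^{11} 7^k * 2^(11-k).
= 2768256621

2768256621


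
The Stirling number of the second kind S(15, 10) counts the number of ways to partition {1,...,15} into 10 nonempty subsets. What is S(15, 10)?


Using the explicit formula S(n,k) = (1/k!) sum_{j=0}^{k} (-1)^(k-j) C(k,j) j^n:
S(15, 10) = 12662650
Equivalently, S(n,k) is n! times the coefficient of x^n in the EGF (e^x - 1)^k / k!.

12662650


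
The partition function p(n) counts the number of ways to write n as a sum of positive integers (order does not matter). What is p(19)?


Using the generating function prod_{k>=1} 1/(1-x^k), we compute p(19).
By dynamic programming over parts 1 through 19:
p(19) = 490

490


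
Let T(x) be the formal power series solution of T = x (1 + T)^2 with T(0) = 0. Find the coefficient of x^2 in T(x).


Apply the Lagrange inversion formula: if T = x * phi(T) with phi(t) = (1 + t)^2, then [x^n] T = (1/n) [t^(n-1)] phi(t)^n = (1/n) [t^(n-1)] (1 + t)^(2n) = (1/n) C(2n, n-1).
Using the identity C(2n, n-1) = C(2n, n) * n / (n+1), the unscaled factor equals C(2n, n) / (n+1) = C_n, the n-th Catalan number.
For n = 2: C_2 = C(4, 2) / 3 = 6/3 = 2 = 2.

2


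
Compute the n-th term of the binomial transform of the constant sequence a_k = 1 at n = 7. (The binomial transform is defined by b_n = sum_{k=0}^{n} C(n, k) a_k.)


With a_k = 1 for all k, b_n = sum_{k=0}^{n} C(n, k) = 2^n by the binomial theorem.
For n = 7: 2^7 = 128.

128


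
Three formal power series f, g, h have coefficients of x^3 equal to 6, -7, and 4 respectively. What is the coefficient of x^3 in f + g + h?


Series addition is componentwise:
6 + -7 + 4
= 3

3


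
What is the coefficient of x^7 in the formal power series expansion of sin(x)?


The Maclaurin series is sin(t) = sum_{k>=0} (-1)^k t^(2k+1) / (2k+1)!, so substituting t = x, only odd powers of x are nonzero, with coefficient of x^(2k+1) equal to (-1)^k / (2k+1)!.
Write 7 = 2*3 + 1, giving the coefficient (-1)^3 / 7! = -1/5040 = -1/5040.

-1/5040


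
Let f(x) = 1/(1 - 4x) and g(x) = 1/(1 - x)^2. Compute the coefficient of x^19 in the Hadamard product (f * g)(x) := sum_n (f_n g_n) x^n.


f has coefficients f_k = 4^k. For g = 1/(1 - x)^2 the coefficient is g_k = C(k + 1, 1) = k + 1. The Hadamard coefficient is (f * g)_k = 4^k * (k + 1).
For k = 19: 4^19 * 20 = 274877906944 * 20 = 5497558138880.

5497558138880


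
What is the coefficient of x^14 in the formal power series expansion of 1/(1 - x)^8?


The negative binomial / multiset identity is
1/(1 - x)^r = sum_{k>=0} C(k + r - 1, r - 1) x^k.
Here r = 8 and k = 14, so the coefficient is
C(14 + 7, 7) = C(21, 7)
= 116280

116280


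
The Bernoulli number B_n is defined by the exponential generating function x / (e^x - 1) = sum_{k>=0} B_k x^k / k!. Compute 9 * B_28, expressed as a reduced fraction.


Bernoulli numbers can also be computed recursively via B_0 = 1 and sum_{j=0}^{m} C(m+1, j) B_j = 0 for m >= 1. Odd-index Bernoulli numbers vanish for k >= 3.
Computing B_28 = -23749461029/870, so 9 * B_28 = 9 * -23749461029/870 = -71248383087/290.

-71248383087/290


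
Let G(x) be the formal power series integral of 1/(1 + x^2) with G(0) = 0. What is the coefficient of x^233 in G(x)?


1/(1 + x^2) = sum_{j>=0} (-1)^j x^(2j). Integrating termwise with G(0) = 0:
G(x) = sum_{j>=0} (-1)^j x^(2j+1) / (2j+1) = arctan(x).
Only odd powers are nonzero. For x^233 write 233 = 2*116 + 1, giving
(-1)^116 / 233 = 1/233 = 1/233.

1/233


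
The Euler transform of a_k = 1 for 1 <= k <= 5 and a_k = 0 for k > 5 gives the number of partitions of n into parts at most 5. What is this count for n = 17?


Partitions of 17 into parts at most 5:
Using generating function (1-x)^(-1)(1-x^2)^(-1)...(1-x^5)^(-1),
the coefficient of x^17 = 119

119


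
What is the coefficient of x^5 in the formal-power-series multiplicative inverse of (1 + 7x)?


The inverse is 1/(1 + 7x). Apply the geometric identity 1/(1 - y) = sum_{k>=0} y^k with y = -7x:
1/(1 + 7x) = sum_{k>=0} (-7)^k x^k.
So the coefficient of x^5 is (-7)^5 = -16807.

-16807


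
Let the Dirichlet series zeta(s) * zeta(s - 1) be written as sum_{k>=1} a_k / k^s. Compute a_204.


Convolution gives a_k = sum_{d | k} d * 1 = sum_{d | k} d = sigma(k), the sum of positive divisors of k.
For k = 204, the divisors are 1, 2, 3, 4, 6, 12, 17, 34, 51, 68, 102, 204, so
sigma(204) = 1 + 2 + 3 + 4 + 6 + 12 + 17 + 34 + 51 + 68 + 102 + 204 = 504.

504


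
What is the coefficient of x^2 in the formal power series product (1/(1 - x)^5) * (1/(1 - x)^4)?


Combine the factors: (1/(1 - x)^5) * (1/(1 - x)^4) = 1/(1 - x)^9.
Then use 1/(1 - x)^r = sum_{k>=0} C(k + r - 1, r - 1) x^k with r = 9 and k = 2:
C(10, 8) = 45.

45


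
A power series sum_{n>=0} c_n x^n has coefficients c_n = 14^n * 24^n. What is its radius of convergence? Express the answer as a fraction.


By the root test (Cauchy-Hadamard), the radius is R = 1 / limsup_n |c_n|^(1/n).
Here |c_n|^(1/n) = (14^n * 24^n)^(1/n) = 14 * 24 = 336 for all n.
So R = 1/336 = 1/336.

1/336


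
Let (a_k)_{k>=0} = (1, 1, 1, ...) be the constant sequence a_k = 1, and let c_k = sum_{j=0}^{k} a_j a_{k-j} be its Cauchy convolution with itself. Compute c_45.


Since a_j = 1 for all j >= 0, the convolution sum becomes
c_k = sum_{j=0}^{k} 1 * 1 = 1 * (k + 1).
Equivalently, the generating function of (a_k) is 1/(1 - x) and its square is 1/(1 - x)^2 = sum_{k>=0} 1(k + 1) x^k.
For k = 45: 1 * 46 = 46.

46


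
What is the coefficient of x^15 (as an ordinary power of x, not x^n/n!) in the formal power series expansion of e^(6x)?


The exponential series is e^y = sum_{k>=0} y^k / k!. Substituting y = 6x gives
e^(6x) = sum_{k>=0} 6^k x^k / k!.
So the coefficient of x^n is a^n/n! with a = 6, n = 15:
6^15 / 15! = 470184984576/1307674368000 = 314928/875875

314928/875875


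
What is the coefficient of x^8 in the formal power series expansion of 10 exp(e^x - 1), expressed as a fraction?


exp(e^x - 1) is the exponential generating function for the Bell numbers Bell_k: exp(e^x - 1) = sum_{k>=0} Bell_k x^k / k!.
So the coefficient of x^8 in 10 exp(e^x - 1) is 10 Bell_8 / 8!.
Computing: Bell_8 = 4140 and 8! = 40320, giving
10 * 4140/40320 = 115/112.

115/112


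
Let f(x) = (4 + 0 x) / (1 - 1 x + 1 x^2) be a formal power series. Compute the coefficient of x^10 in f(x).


Write f(x) = sum_{k>=0} a_k x^k. Multiplying both sides by 1 - 1 x + 1 x^2 gives
(1 - 1 x + 1 x^2) sum_{k>=0} a_k x^k = 4 + 0 x.
Matching coefficients:
 x^0: a_0 = 4
 x^1: a_1 - 1 a_0 = 0  =>  a_1 = 1*4 + 0 = 4
 x^k (k >= 2): a_k = 1 a_{k-1} - 1 a_{k-2}.
Iterating: a_2 = 0, a_3 = -4, a_4 = -4, a_5 = 0, a_6 = 4, a_7 = 4, a_8 = 0, a_9 = -4, a_10 = -4.
So the coefficient of x^10 is -4.

-4


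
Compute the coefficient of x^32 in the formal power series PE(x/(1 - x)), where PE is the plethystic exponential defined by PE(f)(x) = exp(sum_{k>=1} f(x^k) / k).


For f(x) = x/(1 - x) we have
sum_{k>=1} f(x^k) / k = sum_{k>=1} (1/k) * x^k / (1 - x^k) = sum_{k, m >= 1} x^(k m) / k,
which after exponentiating simplifies to
PE(x/(1 - x)) = prod_{k>=1} 1 / (1 - x^k).
This is the generating function for the partition function p(n), so the coefficient of x^32 is p(32).
Computing p(32) by dynamic programming over parts 1, 2, ..., 32: p(32) = 8349.

8349


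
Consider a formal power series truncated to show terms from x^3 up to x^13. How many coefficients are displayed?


From x^3 to x^13 inclusive, the count is 13 - 3 + 1 = 11.

11


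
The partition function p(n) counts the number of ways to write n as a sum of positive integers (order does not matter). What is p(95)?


Using the generating function prod_{k>=1} 1/(1-x^k), we compute p(95).
By dynamic programming over parts 1 through 95:
p(95) = 104651419

104651419


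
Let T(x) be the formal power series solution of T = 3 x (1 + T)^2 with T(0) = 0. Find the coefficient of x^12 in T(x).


Apply the Lagrange inversion formula: if T = 3 x * phi(T) with phi(t) = (1 + t)^2, then [x^n] T = 3^n * (1/n) [t^(n-1)] phi(t)^n = 3^n * (1/n) [t^(n-1)] (1 + t)^(2n) = 3^n * (1/n) C(2n, n-1).
Using the identity C(2n, n-1) = C(2n, n) * n / (n+1), the unscaled factor equals C(2n, n) / (n+1) = C_n, the n-th Catalan number.
For n = 12: C_12 = C(24, 12) / 13 = 2704156/13 = 208012.
With the 3^12 = 531441 factor, the coefficient is 531441 * 208012 = 110546105292.

110546105292


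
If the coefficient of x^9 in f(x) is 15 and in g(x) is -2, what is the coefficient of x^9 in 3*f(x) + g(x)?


Scalar multiplication scales coefficients: 3 * 15 = 45.
Then add the g coefficient: 45 + -2
= 43

43


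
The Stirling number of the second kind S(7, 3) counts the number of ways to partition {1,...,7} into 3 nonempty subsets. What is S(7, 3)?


Using the explicit formula S(n,k) = (1/k!) sum_{j=0}^{k} (-1)^(k-j) C(k,j) j^n:
S(7, 3) = 301
Equivalently, S(n,k) is n! times the coefficient of x^n in the EGF (e^x - 1)^k / k!.

301


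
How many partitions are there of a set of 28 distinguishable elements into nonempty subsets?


Bell_28 can be computed from the Bell triangle or from Dobinski's identity Bell_n = (1/e) * sum_{k>=0} k^n / k!.
Computing Bell_28 = 6160539404599934652455.

6160539404599934652455


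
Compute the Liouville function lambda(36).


The Liouville function is lambda(k) = (-1)^Omega(k), where Omega(k) counts the prime factors of k with multiplicity.
Factoring: 36 = 2 * 2 * 3 * 3, so Omega(36) = 4.
lambda(36) = (-1)^4 = 1.

1


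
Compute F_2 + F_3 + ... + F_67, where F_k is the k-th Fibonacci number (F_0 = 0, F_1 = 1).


Use the identity sum_{k=0}^{N} F_k = F_{N+2} - 1 (which follows from F_{k+2} - F_{k+1} = F_k). Then
sum_{k=2}^{67} F_k = (F_{69} - 1) - (F_{3} - 1) = F_{69} - F_{3}.
Computing: F_{69} = 117669030460994, F_{3} = 2, so
Sum = 117669030460994 - 2 = 117669030460992.

117669030460992


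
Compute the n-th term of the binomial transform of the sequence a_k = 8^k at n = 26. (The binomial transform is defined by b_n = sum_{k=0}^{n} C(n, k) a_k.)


With a_k = 8^k, b_n = sum_{k=0}^{n} C(n, k) 8^k = (1 + 8)^n by the binomial theorem.
For n = 26: (1 + 8)^26 = 9^26 = 6461081889226673298932241.

6461081889226673298932241


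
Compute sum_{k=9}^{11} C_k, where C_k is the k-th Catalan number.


C_9 through C_11: 4862, 16796, 58786
Sum = 4862 + 16796 + 58786
= 80444

80444


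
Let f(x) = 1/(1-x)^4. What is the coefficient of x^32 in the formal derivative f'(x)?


Differentiate: d/dx [ 1/(1-x)^r ] = r / (1-x)^(r+1).
Here r = 4, so f'(x) = 4 / (1-x)^5.
The expansion of 1/(1-x)^(r+1) has coefficient of x^n equal to C(n+r, r).
So the coefficient of x^32 in f'(x) is
4 * C(36, 4) = 4 * 58905 = 235620

235620


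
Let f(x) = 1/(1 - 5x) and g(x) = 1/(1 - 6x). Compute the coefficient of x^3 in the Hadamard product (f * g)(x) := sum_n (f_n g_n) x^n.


f has coefficients f_k = 5^k and g has coefficients g_k = 6^k, so the Hadamard product has coefficient (f*g)_k = 5^k * 6^k = 30^k.
For k = 3: 30^3 = 27000.

27000


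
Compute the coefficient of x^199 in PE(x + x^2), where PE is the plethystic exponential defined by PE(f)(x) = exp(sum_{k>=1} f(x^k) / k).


With f(x) = x + x^2, the exponent is sum_{k>=1} (x^k + x^(2k)) / k = -ln(1 - x) - ln(1 - x^2). Exponentiating:
PE(x + x^2) = 1 / ((1 - x)(1 - x^2)).
This is the generating function for partitions of n into parts of size 1 or 2. The number of 2's can be any j in 0..99, and the rest are 1's, so
[x^199] = floor(199/2) + 1 = 100.

100


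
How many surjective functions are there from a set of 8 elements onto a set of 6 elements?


By inclusion-exclusion on which target elements are missed, the number of surjections from an n-set onto a k-set is
surj(n, k) = sum_{j=0}^{k} (-1)^j C(k, j) (k - j)^n.
Equivalently surj(n, k) = k! * S(n, k), where S(n, k) is the Stirling number of the second kind.
For n = 8, k = 6:
S(8, 6) = 266, so
surj = 6! * 266 = 720 * 266 = 191520.

191520


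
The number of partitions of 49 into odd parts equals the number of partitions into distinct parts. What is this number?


Computing partitions of 49 into odd parts (1, 3, 5, ...):
Using the generating function prod_{k>=0} 1/(1-x^(2k+1)),
the count is 3264

3264


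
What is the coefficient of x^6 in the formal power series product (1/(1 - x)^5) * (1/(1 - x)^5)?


Combine the factors: (1/(1 - x)^5) * (1/(1 - x)^5) = 1/(1 - x)^10.
Then use 1/(1 - x)^r = sum_{k>=0} C(k + r - 1, r - 1) x^k with r = 10 and k = 6:
C(15, 9) = 5005.

5005


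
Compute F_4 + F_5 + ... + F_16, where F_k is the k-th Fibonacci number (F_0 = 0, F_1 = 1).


Use the identity sum_{k=0}^{N} F_k = F_{N+2} - 1 (which follows from F_{k+2} - F_{k+1} = F_k). Then
sum_{k=4}^{16} F_k = (F_{18} - 1) - (F_{5} - 1) = F_{18} - F_{5}.
Computing: F_{18} = 2584, F_{5} = 5, so
Sum = 2584 - 5 = 2579.

2579


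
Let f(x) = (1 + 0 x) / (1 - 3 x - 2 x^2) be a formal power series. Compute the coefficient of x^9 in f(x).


Write f(x) = sum_{k>=0} a_k x^k. Multiplying both sides by 1 - 3 x - 2 x^2 gives
(1 - 3 x - 2 x^2) sum_{k>=0} a_k x^k = 1 + 0 x.
Matching coefficients:
 x^0: a_0 = 1
 x^1: a_1 - 3 a_0 = 0  =>  a_1 = 3*1 + 0 = 3
 x^k (k >= 2): a_k = 3 a_{k-1} + 2 a_{k-2}.
Iterating: a_2 = 11, a_3 = 39, a_4 = 139, a_5 = 495, a_6 = 1763, a_7 = 6279, a_8 = 22363, a_9 = 79647.
So the coefficient of x^9 is 79647.

79647


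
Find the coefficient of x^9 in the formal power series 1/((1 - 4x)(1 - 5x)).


By partial fractions or Cauchy convolution:
The coefficient equals sum_{k=0}^{9} 4^k * 5^(9-k).
= 8717049

8717049


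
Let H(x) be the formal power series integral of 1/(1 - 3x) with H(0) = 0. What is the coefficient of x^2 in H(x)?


1/(1 - 3x) = sum_{k>=0} 3^k x^k. Integrating termwise with H(0) = 0:
H(x) = sum_{k>=0} 3^k x^(k+1) / (k+1) = sum_{m>=1} 3^(m-1) x^m / m.
For m = 2: 3^1/2 = 3/2 = 3/2.

3/2


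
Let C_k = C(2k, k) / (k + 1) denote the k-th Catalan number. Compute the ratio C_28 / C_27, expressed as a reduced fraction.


Using C_k = (2k)! / (k! (k+1)!), the ratio C_{k+1}/C_k simplifies to
C_{k+1}/C_k = [(2k+2)! / ((k+1)! (k+2)!)] * [k! (k+1)! / (2k)!]
 = (2k+2)(2k+1) / ((k+1)(k+2)) = 2(2k+1) / (k+2).
For k = 27: 2(2*27 + 1) / (27 + 2) = 110/29 = 110/29.

110/29


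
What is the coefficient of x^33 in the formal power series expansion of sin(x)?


The Maclaurin series is sin(t) = sum_{k>=0} (-1)^k t^(2k+1) / (2k+1)!, so substituting t = x, only odd powers of x are nonzero, with coefficient of x^(2k+1) equal to (-1)^k / (2k+1)!.
Write 33 = 2*16 + 1, giving the coefficient (-1)^16 / 33! = 1/8683317618811886495518194401280000000 = 1/8683317618811886495518194401280000000.

1/8683317618811886495518194401280000000


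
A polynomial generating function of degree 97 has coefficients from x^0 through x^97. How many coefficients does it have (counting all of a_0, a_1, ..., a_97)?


A polynomial of degree 97 takes the form a_0 + a_1 x + ... + a_97 x^97.
The number of coefficients is 97 + 1 = 98.

98


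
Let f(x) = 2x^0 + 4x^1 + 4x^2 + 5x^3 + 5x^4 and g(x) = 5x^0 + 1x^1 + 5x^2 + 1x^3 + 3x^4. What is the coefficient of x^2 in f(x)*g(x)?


Cauchy product at x^2:
2*5 + 4*1 + 4*5
= 34

34


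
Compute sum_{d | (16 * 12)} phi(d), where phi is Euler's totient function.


First, 16 * 12 = 192. One classical identity is sum_{d | n} phi(d) = n (each k in [1, n] has a unique gcd with n, and among the k's with gcd(k, n) = n/d there are phi(d) of them). So the sum equals 192. We also verify directly:
Divisors of 192: 1, 2, 3, 4, 6, 8, 12, 16, 24, 32, 48, 64, 96, 192.
phi values: 1, 1, 2, 2, 2, 4, 4, 8, 8, 16, 16, 32, 32, 64.
Sum = 192.

192


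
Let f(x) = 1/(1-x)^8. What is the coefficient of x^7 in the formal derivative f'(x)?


Differentiate: d/dx [ 1/(1-x)^r ] = r / (1-x)^(r+1).
Here r = 8, so f'(x) = 8 / (1-x)^9.
The expansion of 1/(1-x)^(r+1) has coefficient of x^n equal to C(n+r, r).
So the coefficient of x^7 in f'(x) is
8 * C(15, 8) = 8 * 6435 = 51480

51480


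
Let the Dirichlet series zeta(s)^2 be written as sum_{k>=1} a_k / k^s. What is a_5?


The Dirichlet convolution of the constant function 1 with itself gives (1 * 1)(k) = sum_{d | k} 1 = d(k), the number of positive divisors of k.
Since zeta(s) = sum_{k>=1} 1/k^s, we have zeta(s)^2 = sum_{k>=1} d(k)/k^s, so a_k = d(k).
For k = 5: the divisors are 1, 5.
Count = 2.

2


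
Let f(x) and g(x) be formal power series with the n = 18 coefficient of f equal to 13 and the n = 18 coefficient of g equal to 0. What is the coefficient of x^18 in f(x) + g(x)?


Addition of formal power series is termwise.
The coefficient of x^18 in f + g = 13 + 0
= 13

13


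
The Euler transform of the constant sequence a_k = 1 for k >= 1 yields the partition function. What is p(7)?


The Euler transform converts the sequence a_k = 1 into the number of integer partitions.
Using the recurrence or dynamic programming:
p(7) = 15

15


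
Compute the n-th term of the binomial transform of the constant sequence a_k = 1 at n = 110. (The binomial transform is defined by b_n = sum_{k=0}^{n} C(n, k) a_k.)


With a_k = 1 for all k, b_n = sum_{k=0}^{n} C(n, k) = 2^n by the binomial theorem.
For n = 110: 2^110 = 1298074214633706907132624082305024.

1298074214633706907132624082305024


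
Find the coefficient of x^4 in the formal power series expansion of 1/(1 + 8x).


Write 1/(1 + c x) = 1/(1 - (-c) x) and apply the geometric-series identity
1/(1 - y) = sum_{k>=0} y^k to get 1/(1 + c x) = sum_{k>=0} (-c)^k x^k.
So the coefficient of x^k is (-c)^k = (-1)^k * c^k.
Here c = 8 and k = 4:
(-8)^4 = 1 * 4096 = 4096

4096


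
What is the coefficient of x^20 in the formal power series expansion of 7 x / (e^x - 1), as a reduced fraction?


The exponential generating function for Bernoulli numbers is
x / (e^x - 1) = sum_{k>=0} B_k x^k / k!.
So the coefficient of x^20 in 7 x / (e^x - 1) is 7 B_20 / 20!.
Computing: B_20 = -174611/330, 20! = 2432902008176640000, giving
7 * -174611/330 / 2432902008176640000 = -174611/114693951814041600000.

-174611/114693951814041600000


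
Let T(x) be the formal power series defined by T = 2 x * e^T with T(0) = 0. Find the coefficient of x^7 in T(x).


Apply the Lagrange inversion formula: if T = 2 x * phi(T) with phi(t) = e^t, then
[x^n] T = 2^n * (1/n) [t^(n-1)] phi(t)^n = 2^n * (1/n) [t^(n-1)] e^(n t) = 2^n * (1/n) * n^(n-1) / (n-1)! = 2^n * n^(n-1) / n!.
When c = 1 this is the Cayley count of rooted labeled trees on n vertices, divided by n!.
For n = 7: 2^7 * 7^6 / 7! = 128 * 117649/5040 = 134456/45.

134456/45


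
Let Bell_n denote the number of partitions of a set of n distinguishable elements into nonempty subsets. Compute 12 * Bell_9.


Bell_9 can be computed from the Bell triangle or from Dobinski's identity Bell_n = (1/e) * sum_{k>=0} k^n / k!.
Computing Bell_9 = 21147.
Then 12 * 21147 = 253764.

253764


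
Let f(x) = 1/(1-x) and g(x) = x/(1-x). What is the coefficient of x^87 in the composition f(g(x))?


First simplify the composition: f(g(x)) = 1/(1 - x/(1-x)) = (1-x)/((1-x) - x) = (1-x)/(1-2x).
Now extract the coefficient. Write (1-x)/(1-2x) = 1/(1-2x) - x/(1-2x).
The coefficient of x^n in 1/(1-2x) is 2^n, and in x/(1-2x) is 2^(n-1) (for n >= 1).
So the coefficient of x^87 is 2^87 - 2^86 = 154742504910672534362390528 - 77371252455336267181195264 = 77371252455336267181195264.

77371252455336267181195264


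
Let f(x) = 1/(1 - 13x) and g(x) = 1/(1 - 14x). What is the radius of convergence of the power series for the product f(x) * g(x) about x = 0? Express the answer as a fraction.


The radius of 1/(1 - 13x) is 1/13 (nearest singularity at x = 1/13), and the radius of 1/(1 - 14x) is 1/14.
The product f(x)*g(x) = 1/((1 - 13x)(1 - 14x)) has singularities at both 1/13 and 1/14, so its radius of convergence is the distance to the nearest one:
min(1/13, 1/14) = 1/14.

1/14


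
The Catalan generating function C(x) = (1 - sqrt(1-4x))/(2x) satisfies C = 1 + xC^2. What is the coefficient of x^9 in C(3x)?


Substituting x -> 3x scales the n-th coefficient by 3^n, so [x^9] C(3x) = 3^9 * C_9.
C_9 = C(2*9, 9)/(10) = 48620/10 = 4862.
So 3^9 * 4862 = 19683 * 4862 = 95698746.

95698746


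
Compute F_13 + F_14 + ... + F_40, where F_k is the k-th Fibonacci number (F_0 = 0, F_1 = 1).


Use the identity sum_{k=0}^{N} F_k = F_{N+2} - 1 (which follows from F_{k+2} - F_{k+1} = F_k). Then
sum_{k=13}^{40} F_k = (F_{42} - 1) - (F_{14} - 1) = F_{42} - F_{14}.
Computing: F_{42} = 267914296, F_{14} = 377, so
Sum = 267914296 - 377 = 267913919.

267913919


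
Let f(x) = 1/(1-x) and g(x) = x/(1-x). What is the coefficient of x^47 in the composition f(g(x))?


First simplify the composition: f(g(x)) = 1/(1 - x/(1-x)) = (1-x)/((1-x) - x) = (1-x)/(1-2x).
Now extract the coefficient. Write (1-x)/(1-2x) = 1/(1-2x) - x/(1-2x).
The coefficient of x^n in 1/(1-2x) is 2^n, and in x/(1-2x) is 2^(n-1) (for n >= 1).
So the coefficient of x^47 is 2^47 - 2^46 = 140737488355328 - 70368744177664 = 70368744177664.

70368744177664


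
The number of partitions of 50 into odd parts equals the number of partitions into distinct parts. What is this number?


Computing partitions of 50 into odd parts (1, 3, 5, ...):
Using the generating function prod_{k>=0} 1/(1-x^(2k+1)),
the count is 3658

3658


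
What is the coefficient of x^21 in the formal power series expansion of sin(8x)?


The Maclaurin series is sin(t) = sum_{k>=0} (-1)^k t^(2k+1) / (2k+1)!, so substituting t = 8x, only odd powers of x are nonzero, with coefficient of x^(2k+1) equal to (-1)^k 8^(2k+1) / (2k+1)!.
Write 21 = 2*10 + 1, giving the coefficient (-1)^10 * 8^21 / 21! = 9223372036854775808/51090942171709440000 = 35184372088832/194896477400625.

35184372088832/194896477400625


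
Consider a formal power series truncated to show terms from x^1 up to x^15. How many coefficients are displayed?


From x^1 to x^15 inclusive, the count is 15 - 1 + 1 = 15.

15


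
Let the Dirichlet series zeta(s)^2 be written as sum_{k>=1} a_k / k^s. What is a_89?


The Dirichlet convolution of the constant function 1 with itself gives (1 * 1)(k) = sum_{d | k} 1 = d(k), the number of positive divisors of k.
Since zeta(s) = sum_{k>=1} 1/k^s, we have zeta(s)^2 = sum_{k>=1} d(k)/k^s, so a_k = d(k).
For k = 89: the divisors are 1, 89.
Count = 2.

2
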